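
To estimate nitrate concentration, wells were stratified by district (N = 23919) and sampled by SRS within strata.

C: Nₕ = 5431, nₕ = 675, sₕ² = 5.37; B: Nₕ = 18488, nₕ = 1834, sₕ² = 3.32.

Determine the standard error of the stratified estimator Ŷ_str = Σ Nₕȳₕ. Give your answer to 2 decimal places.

Var(Ŷ_str) = Σₕ Nₕ²(1 − fₕ)sₕ²/nₕ.
C: 5431²·(1 − 675/5431)·5.37/675 = 205490.7.
B: 18488²·(1 − 1834/18488)·3.32/1834 = 557374.69.
Sum = 762865.39.
SE = √(762865.39) = 873.42.

873.42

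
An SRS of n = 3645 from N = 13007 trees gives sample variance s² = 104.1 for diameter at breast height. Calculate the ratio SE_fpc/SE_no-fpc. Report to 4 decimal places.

0.8484

f = n/N = 3645/13007 = 0.28023372.
SE_no-fpc = √(s²/n) = 0.16899607; SE_fpc = √((1−f)s²/n) = 0.14337464.
Ratio = √(1−f) = 0.84839041.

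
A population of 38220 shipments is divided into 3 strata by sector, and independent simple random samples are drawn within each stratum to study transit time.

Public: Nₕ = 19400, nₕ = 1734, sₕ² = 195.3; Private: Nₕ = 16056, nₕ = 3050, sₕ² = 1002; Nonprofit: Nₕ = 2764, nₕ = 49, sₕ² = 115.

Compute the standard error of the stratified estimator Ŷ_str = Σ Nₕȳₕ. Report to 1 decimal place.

11172.1

Var(Ŷ_str) = Σₕ Nₕ²(1 − fₕ)sₕ²/nₕ.
Public: 19400²·(1 − 1734/19400)·195.3/1734 = 3.8600516 × 10^7.
Private: 16056²·(1 − 3050/16056)·1002/3050 = 6.8603929 × 10^7.
Nonprofit: 2764²·(1 − 49/2764)·115/49 = 1.7612039 × 10^7.
Sum = 1.2481648 × 10^8.
SE = √(1.2481648 × 10^8) = 11172.1.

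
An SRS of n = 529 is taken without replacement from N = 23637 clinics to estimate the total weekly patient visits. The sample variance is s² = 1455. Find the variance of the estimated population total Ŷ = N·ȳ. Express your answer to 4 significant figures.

1.502 × 10^9

Var(Ŷ) = N²·Var(ȳ) = N²·(1 − n/N)·s²/n.
f = 529/23637 = 0.02238017; Var(ȳ) = 0.97761983·1455/529 = 2.6889166.
Var(Ŷ) = 23637² · 2.6889166 = 1.5023186 × 10^9.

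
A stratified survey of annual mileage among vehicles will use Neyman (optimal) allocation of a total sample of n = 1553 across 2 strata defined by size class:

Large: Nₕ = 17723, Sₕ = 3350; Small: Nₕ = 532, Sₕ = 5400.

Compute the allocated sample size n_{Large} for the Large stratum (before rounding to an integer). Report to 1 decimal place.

1481.3

Neyman allocation: nₕ = n·NₕSₕ / Σⱼ NⱼSⱼ.
Σ NⱼSⱼ = 17723·3350 + 532·5400 = 6.224485 × 10^7.
n_{Large} = 1553·17723·3350 / (6.224485 × 10^7) = 1481.3.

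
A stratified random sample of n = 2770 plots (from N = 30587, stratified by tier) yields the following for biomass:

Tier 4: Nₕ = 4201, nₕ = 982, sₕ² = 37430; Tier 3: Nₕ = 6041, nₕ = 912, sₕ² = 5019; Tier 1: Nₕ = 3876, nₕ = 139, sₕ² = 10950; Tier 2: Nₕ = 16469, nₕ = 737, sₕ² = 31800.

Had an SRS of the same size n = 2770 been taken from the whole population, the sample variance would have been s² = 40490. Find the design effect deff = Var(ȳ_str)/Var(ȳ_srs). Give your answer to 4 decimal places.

Var(ȳ_str) = Σ Wₕ²(1−fₕ)sₕ²/nₕ with Wₕ = Nₕ/30587:
  Tier 4: (4201/30587)²·(1−982/4201)·37430/982 = 0.55094498
  Tier 3: (6041/30587)²·(1−912/6041)·5019/912 = 0.18225948
  Tier 1: (3876/30587)²·(1−139/3876)·10950/139 = 1.2196421
  Tier 2: (16469/30587)²·(1−737/16469)·31800/737 = 11.949151
  → Var(ȳ_str) = 13.901998.
Var(ȳ_srs) = (1 − 2770/30587)·40490/2770 = 13.293564.
deff = 13.901998 / 13.293564 = 1.0458.

1.0458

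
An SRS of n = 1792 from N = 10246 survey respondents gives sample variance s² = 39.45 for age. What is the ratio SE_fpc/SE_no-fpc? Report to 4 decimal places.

0.9084

f = n/N = 1792/10246 = 0.17489752.
SE_no-fpc = √(s²/n) = 0.14837287; SE_fpc = √((1−f)s²/n) = 0.13477472.
Ratio = √(1−f) = 0.90835152.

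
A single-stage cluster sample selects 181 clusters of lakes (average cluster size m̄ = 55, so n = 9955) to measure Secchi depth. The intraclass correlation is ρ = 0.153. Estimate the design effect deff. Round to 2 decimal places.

9.26

deff = 1 + (55 − 1)·0.153 = 1 + 8.262 = 9.262.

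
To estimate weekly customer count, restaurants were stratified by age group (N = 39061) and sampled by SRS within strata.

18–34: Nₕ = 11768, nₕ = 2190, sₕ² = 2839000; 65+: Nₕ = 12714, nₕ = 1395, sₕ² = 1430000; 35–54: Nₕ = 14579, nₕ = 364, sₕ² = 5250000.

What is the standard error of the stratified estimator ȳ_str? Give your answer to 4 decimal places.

46.3843

Var(ȳ_str) = Σₕ Wₕ²(1 − fₕ)sₕ²/nₕ with Wₕ = Nₕ/N, N = 39061.
18–34: Wₕ = 0.30127237; term = 0.30127237²·(1 − 0.18609789)·2839000/2190 = 95.766156.
65+: Wₕ = 0.32549090; term = 0.32549090²·(1 − 0.10972157)·1430000/1395 = 96.686398.
35–54: Wₕ = 0.37323673; term = 0.37323673²·(1 − 0.02496742)·5250000/364 = 1959.0513.
Sum = 2151.5039.
SE = √(2151.5039) = 46.3843.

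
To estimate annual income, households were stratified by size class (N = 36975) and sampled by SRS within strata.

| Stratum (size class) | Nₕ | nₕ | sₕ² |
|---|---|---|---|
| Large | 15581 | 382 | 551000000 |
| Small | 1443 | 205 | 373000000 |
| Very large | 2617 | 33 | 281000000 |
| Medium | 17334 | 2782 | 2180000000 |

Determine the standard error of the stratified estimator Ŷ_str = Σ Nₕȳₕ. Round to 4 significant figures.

2.450 × 10^7

Var(Ŷ_str) = Σₕ Nₕ²(1 − fₕ)sₕ²/nₕ.
Large: 15581²·(1 − 382/15581)·551000000/382 = 3.4158483 × 10^14.
Small: 1443²·(1 − 205/1443)·373000000/205 = 3.2504384 × 10^12.
Very large: 2617²·(1 − 33/2617)·281000000/33 = 5.7582248 × 10^13.
Medium: 17334²·(1 − 2782/17334)·2180000000/2782 = 1.9766094 × 10^14.
Sum = 6.0007846 × 10^14.
SE = √(6.0007846 × 10^14) = 2.450 × 10^7.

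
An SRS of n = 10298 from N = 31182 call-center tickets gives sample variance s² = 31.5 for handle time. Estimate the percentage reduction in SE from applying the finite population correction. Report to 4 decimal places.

18.1620

f = n/N = 10298/31182 = 0.33025463.
SE_no-fpc = √(s²/n) = 0.055306838; SE_fpc = √((1−f)s²/n) = 0.045261995.
Ratio = √(1−f) = 0.81837972. Reduction = 100·(1 − 0.81837972) = 18.1620%.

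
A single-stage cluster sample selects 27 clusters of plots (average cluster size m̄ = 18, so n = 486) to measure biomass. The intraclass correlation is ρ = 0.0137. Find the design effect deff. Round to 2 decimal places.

deff = 1 + (18 − 1)·0.0137 = 1 + 0.2329 = 1.2329.

1.23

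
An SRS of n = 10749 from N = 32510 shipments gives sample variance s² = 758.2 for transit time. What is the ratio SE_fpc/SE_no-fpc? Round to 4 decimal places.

0.8181

f = n/N = 10749/32510 = 0.33063673.
SE_no-fpc = √(s²/n) = 0.26558764; SE_fpc = √((1−f)s²/n) = 0.21728953.
Ratio = √(1−f) = 0.81814624.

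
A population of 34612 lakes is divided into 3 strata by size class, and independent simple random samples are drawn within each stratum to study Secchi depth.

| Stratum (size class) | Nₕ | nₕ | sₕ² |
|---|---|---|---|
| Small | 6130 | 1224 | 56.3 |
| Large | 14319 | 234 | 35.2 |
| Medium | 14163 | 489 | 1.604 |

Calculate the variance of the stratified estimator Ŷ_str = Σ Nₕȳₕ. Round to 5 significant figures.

Var(Ŷ_str) = Σₕ Nₕ²(1 − fₕ)sₕ²/nₕ.
Small: 6130²·(1 − 1224/6130)·56.3/1224 = 1.3832956 × 10^6.
Large: 14319²·(1 − 234/14319)·35.2/234 = 3.0338657 × 10^7.
Medium: 14163²·(1 − 489/14163)·1.604/489 = 635252.43.
Sum = 3.2357205 × 10^7.

3.2357 × 10^7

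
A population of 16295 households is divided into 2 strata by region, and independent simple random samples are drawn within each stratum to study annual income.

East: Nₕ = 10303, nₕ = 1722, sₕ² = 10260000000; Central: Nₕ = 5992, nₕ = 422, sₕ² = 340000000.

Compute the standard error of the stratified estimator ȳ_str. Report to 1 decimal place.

1444.0

Var(ȳ_str) = Σₕ Wₕ²(1 − fₕ)sₕ²/nₕ with Wₕ = Nₕ/N, N = 16295.
East: Wₕ = 0.63227984; term = 0.63227984²·(1 − 0.16713579)·10260000000/1722 = 1.983842 × 10^6.
Central: Wₕ = 0.36772016; term = 0.36772016²·(1 − 0.07042724)·340000000/422 = 101270.92.
Sum = 2.0851129 × 10^6.
SE = √(2.0851129 × 10^6) = 1444.0.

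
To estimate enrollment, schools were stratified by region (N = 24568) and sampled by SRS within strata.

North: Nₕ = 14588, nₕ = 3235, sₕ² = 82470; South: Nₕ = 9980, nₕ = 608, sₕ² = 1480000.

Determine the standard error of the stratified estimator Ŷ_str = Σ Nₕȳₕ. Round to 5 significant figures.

481560

Var(Ŷ_str) = Σₕ Nₕ²(1 − fₕ)sₕ²/nₕ.
North: 14588²·(1 − 3235/14588)·82470/3235 = 4.222096 × 10^9.
South: 9980²·(1 − 608/9980)·1480000/608 = 2.2767794 × 10^11.
Sum = 2.3190004 × 10^11.
SE = √(2.3190004 × 10^11) = 481560.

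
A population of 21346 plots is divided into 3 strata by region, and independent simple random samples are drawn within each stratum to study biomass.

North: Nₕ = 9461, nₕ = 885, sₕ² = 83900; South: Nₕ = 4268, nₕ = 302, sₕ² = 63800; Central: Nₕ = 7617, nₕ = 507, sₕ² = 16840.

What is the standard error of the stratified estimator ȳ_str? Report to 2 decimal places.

5.36

Var(ȳ_str) = Σₕ Wₕ²(1 − fₕ)sₕ²/nₕ with Wₕ = Nₕ/N, N = 21346.
North: Wₕ = 0.44322121; term = 0.44322121²·(1 − 0.09354191)·83900/885 = 16.881362.
South: Wₕ = 0.19994378; term = 0.19994378²·(1 − 0.07075914)·63800/302 = 7.8479793.
Central: Wₕ = 0.35683500; term = 0.35683500²·(1 − 0.06656164)·16840/507 = 3.9477957.
Sum = 28.677137.
SE = √(28.677137) = 5.36.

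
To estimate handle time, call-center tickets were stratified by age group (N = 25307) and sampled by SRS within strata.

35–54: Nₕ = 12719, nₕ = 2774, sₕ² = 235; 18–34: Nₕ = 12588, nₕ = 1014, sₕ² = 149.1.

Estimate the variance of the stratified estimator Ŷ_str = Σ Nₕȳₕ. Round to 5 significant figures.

3.2139 × 10^7

Var(Ŷ_str) = Σₕ Nₕ²(1 − fₕ)sₕ²/nₕ.
35–54: 12719²·(1 − 2774/12719)·235/2774 = 1.0715666 × 10^7.
18–34: 12588²·(1 − 1014/12588)·149.1/1014 = 2.1422981 × 10^7.
Sum = 3.2138647 × 10^7.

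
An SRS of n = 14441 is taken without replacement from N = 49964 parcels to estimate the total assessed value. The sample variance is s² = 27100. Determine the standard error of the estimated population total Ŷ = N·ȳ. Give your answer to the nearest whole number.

Var(Ŷ) = N²·Var(ȳ) = N²·(1 − n/N)·s²/n.
f = 14441/49964 = 0.28902810; Var(ȳ) = 0.71097190·27100/14441 = 1.3342108.
Var(Ŷ) = 49964² · 1.3342108 = 3.3307256 × 10^9.
SE(Ŷ) = √(3.3307256 × 10^9) = 57712.

57712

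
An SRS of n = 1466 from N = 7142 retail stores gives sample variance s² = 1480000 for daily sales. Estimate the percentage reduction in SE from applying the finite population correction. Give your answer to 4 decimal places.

f = n/N = 1466/7142 = 0.20526463.
SE_no-fpc = √(s²/n) = 31.773413; SE_fpc = √((1−f)s²/n) = 28.325341.
Ratio = √(1−f) = 0.89147931. Reduction = 100·(1 − 0.89147931) = 10.8521%.

10.8521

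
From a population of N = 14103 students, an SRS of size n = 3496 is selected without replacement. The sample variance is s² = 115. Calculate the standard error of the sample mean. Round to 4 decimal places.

Under SRS without replacement, Var(ȳ) = (1 − f)·s²/n with f = n/N = 3496/14103 = 0.24789052.
Var(ȳ) = (1 − 0.24789052)·115/3496 = 0.75210948·0.032894737 = 0.024740443.
SE(ȳ) = √(0.024740443) = 0.1573.

0.1573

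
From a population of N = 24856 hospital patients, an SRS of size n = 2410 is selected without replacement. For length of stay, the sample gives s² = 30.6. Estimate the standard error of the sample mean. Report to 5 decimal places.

0.10708

Under SRS without replacement, Var(ȳ) = (1 − f)·s²/n with f = n/N = 2410/24856 = 0.09695848.
Var(ȳ) = (1 − 0.09695848)·30.6/2410 = 0.90304152·0.012697095 = 0.011466004.
SE(ȳ) = √(0.011466004) = 0.10708.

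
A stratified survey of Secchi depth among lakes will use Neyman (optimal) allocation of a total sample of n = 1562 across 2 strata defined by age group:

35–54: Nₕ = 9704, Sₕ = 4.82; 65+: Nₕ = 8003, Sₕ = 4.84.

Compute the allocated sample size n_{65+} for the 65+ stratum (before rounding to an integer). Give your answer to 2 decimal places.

707.58

Neyman allocation: nₕ = n·NₕSₕ / Σⱼ NⱼSⱼ.
Σ NⱼSⱼ = 9704·4.82 + 8003·4.84 = 85507.8.
n_{65+} = 1562·8003·4.84 / 85507.8 = 707.58.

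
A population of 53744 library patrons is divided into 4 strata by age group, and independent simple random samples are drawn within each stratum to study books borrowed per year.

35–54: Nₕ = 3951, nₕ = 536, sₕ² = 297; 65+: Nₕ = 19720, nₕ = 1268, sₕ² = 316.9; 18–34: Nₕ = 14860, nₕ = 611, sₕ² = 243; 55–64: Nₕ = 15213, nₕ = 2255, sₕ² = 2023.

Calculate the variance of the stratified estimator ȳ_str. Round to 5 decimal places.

Var(ȳ_str) = Σₕ Wₕ²(1 − fₕ)sₕ²/nₕ with Wₕ = Nₕ/N, N = 53744.
35–54: Wₕ = 0.07351518; term = 0.07351518²·(1 − 0.13566186)·297/536 = 0.0025883883.
65+: Wₕ = 0.36692468; term = 0.36692468²·(1 − 0.06430020)·316.9/1268 = 0.031484251.
18–34: Wₕ = 0.27649598; term = 0.27649598²·(1 − 0.04111709)·243/611 = 0.02915468.
55–64: Wₕ = 0.28306416; term = 0.28306416²·(1 − 0.14822849)·2023/2255 = 0.061226891.
Sum = 0.12445421.

0.12445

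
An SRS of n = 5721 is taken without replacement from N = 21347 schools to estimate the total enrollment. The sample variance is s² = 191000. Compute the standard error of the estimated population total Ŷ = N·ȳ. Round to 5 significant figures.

105530

Var(Ŷ) = N²·Var(ȳ) = N²·(1 − n/N)·s²/n.
f = 5721/21347 = 0.26800019; Var(ȳ) = 0.73199981·191000/5721 = 24.438379.
Var(Ŷ) = 21347² · 24.438379 = 1.1136433 × 10^10.
SE(Ŷ) = √(1.1136433 × 10^10) = 105530.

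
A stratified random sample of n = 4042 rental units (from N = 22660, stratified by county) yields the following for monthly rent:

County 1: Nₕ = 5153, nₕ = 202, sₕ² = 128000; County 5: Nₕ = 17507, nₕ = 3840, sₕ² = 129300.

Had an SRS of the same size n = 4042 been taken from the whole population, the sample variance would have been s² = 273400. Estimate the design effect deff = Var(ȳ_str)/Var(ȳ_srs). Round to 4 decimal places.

0.8489

Var(ȳ_str) = Σ Wₕ²(1−fₕ)sₕ²/nₕ with Wₕ = Nₕ/22660:
  County 1: (5153/22660)²·(1−202/5153)·128000/202 = 31.484142
  County 5: (17507/22660)²·(1−3840/17507)·129300/3840 = 15.690342
  → Var(ȳ_str) = 47.174484.
Var(ȳ_srs) = (1 − 4042/22660)·273400/4042 = 55.574469.
deff = 47.174484 / 55.574469 = 0.8489.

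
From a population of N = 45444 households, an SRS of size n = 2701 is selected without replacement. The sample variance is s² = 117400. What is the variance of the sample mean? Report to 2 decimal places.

40.88

Under SRS without replacement, Var(ȳ) = (1 − f)·s²/n with f = n/N = 2701/45444 = 0.05943579.
Var(ȳ) = (1 − 0.05943579)·117400/2701 = 0.94056421·43.465383 = 40.881984.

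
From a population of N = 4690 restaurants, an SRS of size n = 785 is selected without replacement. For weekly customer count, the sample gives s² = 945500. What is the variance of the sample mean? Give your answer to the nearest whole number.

Under SRS without replacement, Var(ȳ) = (1 − f)·s²/n with f = n/N = 785/4690 = 0.16737740.
Var(ȳ) = (1 − 0.16737740)·945500/785 = 0.83262260·1204.4586 = 1002.8595.

1003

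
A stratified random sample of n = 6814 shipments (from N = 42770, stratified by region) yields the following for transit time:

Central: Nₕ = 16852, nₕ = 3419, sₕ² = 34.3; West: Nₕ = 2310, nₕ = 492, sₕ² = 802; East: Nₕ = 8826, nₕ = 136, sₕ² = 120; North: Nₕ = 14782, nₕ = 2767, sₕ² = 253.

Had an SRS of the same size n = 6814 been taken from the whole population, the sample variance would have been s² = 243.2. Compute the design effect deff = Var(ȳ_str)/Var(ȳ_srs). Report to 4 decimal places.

Var(ȳ_str) = Σ Wₕ²(1−fₕ)sₕ²/nₕ with Wₕ = Nₕ/42770:
  Central: (16852/42770)²·(1−3419/16852)·34.3/3419 = 0.0012414836
  West: (2310/42770)²·(1−492/2310)·802/492 = 0.003742283
  East: (8826/42770)²·(1−136/8826)·120/136 = 0.036995384
  North: (14782/42770)²·(1−2767/14782)·253/2767 = 0.0088774827
  → Var(ȳ_str) = 0.050856633.
Var(ȳ_srs) = (1 − 6814/42770)·243.2/6814 = 0.030004995.
deff = 0.050856633 / 0.030004995 = 1.6949.

1.6949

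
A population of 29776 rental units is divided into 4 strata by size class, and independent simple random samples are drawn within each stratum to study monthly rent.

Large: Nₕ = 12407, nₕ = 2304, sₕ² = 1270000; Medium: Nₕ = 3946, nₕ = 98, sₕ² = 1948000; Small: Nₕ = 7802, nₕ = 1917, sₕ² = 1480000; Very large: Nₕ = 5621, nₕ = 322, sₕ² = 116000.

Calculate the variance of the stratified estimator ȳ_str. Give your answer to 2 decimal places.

Var(ȳ_str) = Σₕ Wₕ²(1 − fₕ)sₕ²/nₕ with Wₕ = Nₕ/N, N = 29776.
Large: Wₕ = 0.41667786; term = 0.41667786²·(1 − 0.18570162)·1270000/2304 = 77.930178.
Medium: Wₕ = 0.13252284; term = 0.13252284²·(1 − 0.02483528)·1948000/98 = 340.42568.
Small: Wₕ = 0.26202311; term = 0.26202311²·(1 − 0.24570623)·1480000/1917 = 39.98152.
Very large: Wₕ = 0.18877620; term = 0.18877620²·(1 − 0.05728518)·116000/322 = 12.102551.
Sum = 470.43993.

470.44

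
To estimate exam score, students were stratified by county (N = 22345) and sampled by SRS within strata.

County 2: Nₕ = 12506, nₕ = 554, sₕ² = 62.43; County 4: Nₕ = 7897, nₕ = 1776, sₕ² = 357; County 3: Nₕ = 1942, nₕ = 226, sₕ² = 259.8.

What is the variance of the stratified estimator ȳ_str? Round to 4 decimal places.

0.0609

Var(ȳ_str) = Σₕ Wₕ²(1 − fₕ)sₕ²/nₕ with Wₕ = Nₕ/N, N = 22345.
County 2: Wₕ = 0.55967778; term = 0.55967778²·(1 − 0.04429874)·62.43/554 = 0.033735089.
County 4: Wₕ = 0.35341240; term = 0.35341240²·(1 − 0.22489553)·357/1776 = 0.019460279.
County 3: Wₕ = 0.08690982; term = 0.08690982²·(1 − 0.11637487)·259.8/226 = 0.007672493.
Sum = 0.060867861.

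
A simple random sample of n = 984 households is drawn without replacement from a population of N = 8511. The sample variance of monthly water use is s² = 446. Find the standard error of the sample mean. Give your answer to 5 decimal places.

0.63313

Under SRS without replacement, Var(ȳ) = (1 − f)·s²/n with f = n/N = 984/8511 = 0.11561509.
Var(ȳ) = (1 − 0.11561509)·446/984 = 0.88438491·0.45325203 = 0.40084926.
SE(ȳ) = √(0.40084926) = 0.63313.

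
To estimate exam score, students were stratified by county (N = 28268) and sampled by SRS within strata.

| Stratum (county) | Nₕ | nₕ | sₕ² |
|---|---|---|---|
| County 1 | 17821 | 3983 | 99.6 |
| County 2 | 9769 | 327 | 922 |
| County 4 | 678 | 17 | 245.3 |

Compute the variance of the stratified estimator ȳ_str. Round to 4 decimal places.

0.3413

Var(ȳ_str) = Σₕ Wₕ²(1 − fₕ)sₕ²/nₕ with Wₕ = Nₕ/N, N = 28268.
County 1: Wₕ = 0.63043017; term = 0.63043017²·(1 − 0.22350036)·99.6/3983 = 0.0077172801.
County 2: Wₕ = 0.34558511; term = 0.34558511²·(1 − 0.03347323)·922/327 = 0.32546711.
County 4: Wₕ = 0.02398472; term = 0.02398472²·(1 − 0.02507375)·245.3/17 = 0.0080926287.
Sum = 0.34127702.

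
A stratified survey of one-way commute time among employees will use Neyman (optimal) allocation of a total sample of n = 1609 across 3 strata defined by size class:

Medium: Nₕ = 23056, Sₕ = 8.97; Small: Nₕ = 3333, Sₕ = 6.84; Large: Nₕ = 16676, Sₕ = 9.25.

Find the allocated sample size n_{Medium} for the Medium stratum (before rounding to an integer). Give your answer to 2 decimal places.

866.87

Neyman allocation: nₕ = n·NₕSₕ / Σⱼ NⱼSⱼ.
Σ NⱼSⱼ = 23056·8.97 + 3333·6.84 + 16676·9.25 = 383863.04.
n_{Medium} = 1609·23056·8.97 / 383863.04 = 866.87.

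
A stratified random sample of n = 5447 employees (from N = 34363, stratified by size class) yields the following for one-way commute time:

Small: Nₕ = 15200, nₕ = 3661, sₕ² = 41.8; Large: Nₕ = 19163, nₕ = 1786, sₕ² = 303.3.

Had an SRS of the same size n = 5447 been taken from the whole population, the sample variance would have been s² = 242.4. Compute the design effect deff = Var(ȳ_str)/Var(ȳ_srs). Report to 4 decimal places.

1.3242

Var(ȳ_str) = Σ Wₕ²(1−fₕ)sₕ²/nₕ with Wₕ = Nₕ/34363:
  Small: (15200/34363)²·(1−3661/15200)·41.8/3661 = 0.0016959232
  Large: (19163/34363)²·(1−1786/19163)·303.3/1786 = 0.047890251
  → Var(ȳ_str) = 0.049586174.
Var(ȳ_srs) = (1 − 5447/34363)·242.4/5447 = 0.037447462.
deff = 0.049586174 / 0.037447462 = 1.3242.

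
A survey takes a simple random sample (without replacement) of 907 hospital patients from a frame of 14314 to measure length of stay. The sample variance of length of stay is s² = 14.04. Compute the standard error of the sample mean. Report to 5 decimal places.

0.12041

Under SRS without replacement, Var(ȳ) = (1 − f)·s²/n with f = n/N = 907/14314 = 0.06336454.
Var(ȳ) = (1 − 0.06336454)·14.04/907 = 0.93663546·0.015479603 = 0.014498745.
SE(ȳ) = √(0.014498745) = 0.12041.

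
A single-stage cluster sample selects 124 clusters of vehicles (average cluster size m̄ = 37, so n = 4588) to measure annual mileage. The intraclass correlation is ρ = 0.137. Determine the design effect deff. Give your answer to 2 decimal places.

5.93

deff = 1 + (37 − 1)·0.137 = 1 + 4.932 = 5.932.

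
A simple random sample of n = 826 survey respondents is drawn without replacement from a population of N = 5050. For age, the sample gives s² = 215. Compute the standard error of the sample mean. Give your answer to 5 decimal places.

0.46660

Under SRS without replacement, Var(ȳ) = (1 − f)·s²/n with f = n/N = 826/5050 = 0.16356436.
Var(ȳ) = (1 − 0.16356436)·215/826 = 0.83643564·0.26029056 = 0.2177163.
SE(ȳ) = √(0.2177163) = 0.46660.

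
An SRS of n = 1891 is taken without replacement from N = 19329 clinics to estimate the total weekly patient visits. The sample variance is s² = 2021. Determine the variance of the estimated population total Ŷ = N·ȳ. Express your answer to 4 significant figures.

3.602 × 10^8

Var(Ŷ) = N²·Var(ȳ) = N²·(1 − n/N)·s²/n.
f = 1891/19329 = 0.09783227; Var(ȳ) = 0.90216773·2021/1891 = 0.96418878.
Var(Ŷ) = 19329² · 0.96418878 = 3.602308 × 10^8.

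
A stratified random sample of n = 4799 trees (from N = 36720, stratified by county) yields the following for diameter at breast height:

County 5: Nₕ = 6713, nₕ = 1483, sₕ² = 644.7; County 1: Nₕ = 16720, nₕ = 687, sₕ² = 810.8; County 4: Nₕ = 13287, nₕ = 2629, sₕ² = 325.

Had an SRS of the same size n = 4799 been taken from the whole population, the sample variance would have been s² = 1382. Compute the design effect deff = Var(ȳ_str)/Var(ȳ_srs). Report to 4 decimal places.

1.0344

Var(ȳ_str) = Σ Wₕ²(1−fₕ)sₕ²/nₕ with Wₕ = Nₕ/36720:
  County 5: (6713/36720)²·(1−1483/6713)·644.7/1483 = 0.011319559
  County 1: (16720/36720)²·(1−687/16720)·810.8/687 = 0.23464036
  County 4: (13287/36720)²·(1−2629/13287)·325/2629 = 0.012983449
  → Var(ȳ_str) = 0.25894337.
Var(ȳ_srs) = (1 − 4799/36720)·1382/4799 = 0.2503405.
deff = 0.25894337 / 0.2503405 = 1.0344.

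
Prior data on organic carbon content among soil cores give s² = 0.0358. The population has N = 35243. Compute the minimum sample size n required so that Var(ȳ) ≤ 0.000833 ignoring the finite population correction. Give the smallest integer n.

43

Without fpc, n₀ = s²/D = 0.0358/0.000833 = 42.9772.
Rounding up, n = 43.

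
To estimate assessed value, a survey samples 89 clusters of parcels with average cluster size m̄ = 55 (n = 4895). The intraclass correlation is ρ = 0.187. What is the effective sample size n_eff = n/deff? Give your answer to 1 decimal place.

deff = 1 + (55 − 1)·0.187 = 1 + 10.098 = 11.098.
n_eff = 4895 / 11.098 = 441.1.

441.1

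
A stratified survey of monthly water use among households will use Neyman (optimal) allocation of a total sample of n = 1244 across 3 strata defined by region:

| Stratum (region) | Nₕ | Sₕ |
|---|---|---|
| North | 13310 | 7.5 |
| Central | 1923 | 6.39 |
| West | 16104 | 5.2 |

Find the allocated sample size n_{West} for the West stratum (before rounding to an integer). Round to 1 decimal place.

531.9

Neyman allocation: nₕ = n·NₕSₕ / Σⱼ NⱼSⱼ.
Σ NⱼSⱼ = 13310·7.5 + 1923·6.39 + 16104·5.2 = 195853.77.
n_{West} = 1244·16104·5.2 / 195853.77 = 531.9.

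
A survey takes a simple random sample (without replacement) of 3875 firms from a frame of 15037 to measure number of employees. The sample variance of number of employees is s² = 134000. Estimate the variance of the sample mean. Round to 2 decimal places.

25.67

Under SRS without replacement, Var(ȳ) = (1 − f)·s²/n with f = n/N = 3875/15037 = 0.25769768.
Var(ȳ) = (1 − 0.25769768)·134000/3875 = 0.74230232·34.580645 = 25.669293.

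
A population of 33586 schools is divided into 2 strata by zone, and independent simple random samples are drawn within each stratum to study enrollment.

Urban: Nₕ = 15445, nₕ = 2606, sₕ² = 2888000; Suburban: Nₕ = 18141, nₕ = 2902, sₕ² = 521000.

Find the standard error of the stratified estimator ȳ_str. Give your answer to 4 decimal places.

Var(ȳ_str) = Σₕ Wₕ²(1 − fₕ)sₕ²/nₕ with Wₕ = Nₕ/N, N = 33586.
Urban: Wₕ = 0.45986423; term = 0.45986423²·(1 − 0.16872774)·2888000/2606 = 194.81631.
Suburban: Wₕ = 0.54013577; term = 0.54013577²·(1 − 0.15996913)·521000/2902 = 43.998862.
Sum = 238.81517.
SE = √(238.81517) = 15.4536.

15.4536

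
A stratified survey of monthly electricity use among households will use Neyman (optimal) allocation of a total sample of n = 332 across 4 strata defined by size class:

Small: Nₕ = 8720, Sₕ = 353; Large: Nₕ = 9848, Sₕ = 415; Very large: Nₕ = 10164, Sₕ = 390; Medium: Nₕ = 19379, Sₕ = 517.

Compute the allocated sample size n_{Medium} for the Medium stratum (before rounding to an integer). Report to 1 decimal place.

157.3

Neyman allocation: nₕ = n·NₕSₕ / Σⱼ NⱼSⱼ.
Σ NⱼSⱼ = 8720·353 + 9848·415 + 10164·390 + 19379·517 = 2.1147983 × 10^7.
n_{Medium} = 332·19379·517 / (2.1147983 × 10^7) = 157.3.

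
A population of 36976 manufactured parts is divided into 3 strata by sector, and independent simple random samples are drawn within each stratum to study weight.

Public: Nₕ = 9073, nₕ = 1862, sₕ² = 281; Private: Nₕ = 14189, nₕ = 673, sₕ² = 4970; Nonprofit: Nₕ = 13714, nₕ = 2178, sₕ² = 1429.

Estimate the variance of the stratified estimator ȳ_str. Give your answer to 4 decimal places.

Var(ȳ_str) = Σₕ Wₕ²(1 − fₕ)sₕ²/nₕ with Wₕ = Nₕ/N, N = 36976.
Public: Wₕ = 0.24537538; term = 0.24537538²·(1 − 0.20522429)·281/1862 = 0.0072215961.
Private: Wₕ = 0.38373540; term = 0.38373540²·(1 − 0.04743111)·4970/673 = 1.0358609.
Nonprofit: Wₕ = 0.37088923; term = 0.37088923²·(1 − 0.15881581)·1429/2178 = 0.075919596.
Sum = 1.1190021.

1.1190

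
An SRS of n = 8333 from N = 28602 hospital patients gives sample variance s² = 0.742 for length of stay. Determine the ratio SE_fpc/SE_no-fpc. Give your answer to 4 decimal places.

f = n/N = 8333/28602 = 0.29134326.
SE_no-fpc = √(s²/n) = 0.0094362896; SE_fpc = √((1−f)s²/n) = 0.0079436339.
Ratio = √(1−f) = 0.84181752.

0.8418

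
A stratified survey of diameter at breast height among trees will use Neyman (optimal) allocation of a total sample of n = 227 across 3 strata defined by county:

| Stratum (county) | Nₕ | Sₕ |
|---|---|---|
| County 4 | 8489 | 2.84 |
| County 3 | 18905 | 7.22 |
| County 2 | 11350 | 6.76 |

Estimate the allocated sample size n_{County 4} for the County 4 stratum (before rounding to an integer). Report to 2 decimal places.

23.06

Neyman allocation: nₕ = n·NₕSₕ / Σⱼ NⱼSⱼ.
Σ NⱼSⱼ = 8489·2.84 + 18905·7.22 + 11350·6.76 = 237328.86.
n_{County 4} = 227·8489·2.84 / 237328.86 = 23.06.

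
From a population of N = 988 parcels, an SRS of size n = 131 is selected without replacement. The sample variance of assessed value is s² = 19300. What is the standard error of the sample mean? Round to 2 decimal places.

Under SRS without replacement, Var(ȳ) = (1 − f)·s²/n with f = n/N = 131/988 = 0.13259109.
Var(ȳ) = (1 − 0.13259109)·19300/131 = 0.86740891·147.32824 = 127.79383.
SE(ȳ) = √(127.79383) = 11.30.

11.30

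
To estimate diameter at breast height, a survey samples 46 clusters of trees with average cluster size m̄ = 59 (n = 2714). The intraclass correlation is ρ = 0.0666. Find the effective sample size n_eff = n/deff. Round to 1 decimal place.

deff = 1 + (59 − 1)·0.0666 = 1 + 3.8628 = 4.8628.
n_eff = 2714 / 4.8628 = 558.1.

558.1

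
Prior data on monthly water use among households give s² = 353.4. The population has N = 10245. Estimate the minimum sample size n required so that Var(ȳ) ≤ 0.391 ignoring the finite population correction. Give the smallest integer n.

Without fpc, n₀ = s²/D = 353.4/0.391 = 903.8363.
Rounding up, n = 904.

904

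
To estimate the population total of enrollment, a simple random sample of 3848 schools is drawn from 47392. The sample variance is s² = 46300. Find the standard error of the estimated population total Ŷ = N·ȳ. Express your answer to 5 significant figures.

Var(Ŷ) = N²·Var(ȳ) = N²·(1 − n/N)·s²/n.
f = 3848/47392 = 0.08119514; Var(ȳ) = 0.91880486·46300/3848 = 11.055266.
Var(Ŷ) = 47392² · 11.055266 = 2.4830146 × 10^10.
SE(Ŷ) = √(2.4830146 × 10^10) = 157580.

157580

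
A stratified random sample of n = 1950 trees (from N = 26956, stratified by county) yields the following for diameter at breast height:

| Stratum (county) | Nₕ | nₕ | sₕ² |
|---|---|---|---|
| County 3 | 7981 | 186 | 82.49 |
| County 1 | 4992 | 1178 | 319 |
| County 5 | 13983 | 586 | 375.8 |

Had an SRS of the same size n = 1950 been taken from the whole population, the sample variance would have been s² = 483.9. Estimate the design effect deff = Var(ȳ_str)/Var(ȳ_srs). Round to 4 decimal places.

Var(ȳ_str) = Σ Wₕ²(1−fₕ)sₕ²/nₕ with Wₕ = Nₕ/26956:
  County 3: (7981/26956)²·(1−186/7981)·82.49/186 = 0.0379709
  County 1: (4992/26956)²·(1−1178/4992)·319/1178 = 0.0070956104
  County 5: (13983/26956)²·(1−586/13983)·375.8/586 = 0.16533172
  → Var(ȳ_str) = 0.21039823.
Var(ȳ_srs) = (1 − 1950/26956)·483.9/1950 = 0.23020237.
deff = 0.21039823 / 0.23020237 = 0.9140.

0.9140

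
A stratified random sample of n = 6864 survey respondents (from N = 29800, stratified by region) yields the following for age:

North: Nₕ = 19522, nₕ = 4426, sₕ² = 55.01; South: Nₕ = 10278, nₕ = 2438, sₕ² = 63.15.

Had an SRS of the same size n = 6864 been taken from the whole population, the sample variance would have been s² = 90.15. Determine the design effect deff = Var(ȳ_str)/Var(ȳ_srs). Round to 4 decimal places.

0.6405

Var(ȳ_str) = Σ Wₕ²(1−fₕ)sₕ²/nₕ with Wₕ = Nₕ/29800:
  North: (19522/29800)²·(1−4426/19522)·55.01/4426 = 0.0041246196
  South: (10278/29800)²·(1−2438/10278)·63.15/2438 = 0.002350346
  → Var(ȳ_str) = 0.0064749656.
Var(ȳ_srs) = (1 − 6864/29800)·90.15/6864 = 0.010108573.
deff = 0.0064749656 / 0.010108573 = 0.6405.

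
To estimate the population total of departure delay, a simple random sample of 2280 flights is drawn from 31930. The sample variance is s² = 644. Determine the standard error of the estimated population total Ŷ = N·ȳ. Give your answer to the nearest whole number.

16353

Var(Ŷ) = N²·Var(ȳ) = N²·(1 − n/N)·s²/n.
f = 2280/31930 = 0.07140620; Var(ȳ) = 0.92859380·644/2280 = 0.26228702.
Var(Ŷ) = 31930² · 0.26228702 = 2.6740815 × 10^8.
SE(Ŷ) = √(2.6740815 × 10^8) = 16353.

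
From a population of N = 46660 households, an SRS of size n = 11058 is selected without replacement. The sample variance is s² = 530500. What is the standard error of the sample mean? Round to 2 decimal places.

Under SRS without replacement, Var(ȳ) = (1 − f)·s²/n with f = n/N = 11058/46660 = 0.23699100.
Var(ȳ) = (1 − 0.23699100)·530500/11058 = 0.76300900·47.974317 = 36.604836.
SE(ȳ) = √(36.604836) = 6.05.

6.05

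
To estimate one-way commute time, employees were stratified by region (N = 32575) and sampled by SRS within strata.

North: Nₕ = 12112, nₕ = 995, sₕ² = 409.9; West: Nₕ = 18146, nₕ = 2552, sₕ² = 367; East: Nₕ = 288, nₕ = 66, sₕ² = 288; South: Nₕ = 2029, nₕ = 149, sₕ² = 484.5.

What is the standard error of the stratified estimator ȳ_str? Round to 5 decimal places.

0.32027

Var(ȳ_str) = Σₕ Wₕ²(1 − fₕ)sₕ²/nₕ with Wₕ = Nₕ/N, N = 32575.
North: Wₕ = 0.37181888; term = 0.37181888²·(1 − 0.08214993)·409.9/995 = 0.052274448.
West: Wₕ = 0.55705295; term = 0.55705295²·(1 − 0.14063705)·367/2552 = 0.038349083.
East: Wₕ = 0.00884114; term = 0.00884114²·(1 − 0.22916667)·288/66 = 2.6292093 × 10^-4.
South: Wₕ = 0.06228703; term = 0.06228703²·(1 − 0.07343519)·484.5/149 = 0.011689032.
Sum = 0.10257548.
SE = √(0.10257548) = 0.32027.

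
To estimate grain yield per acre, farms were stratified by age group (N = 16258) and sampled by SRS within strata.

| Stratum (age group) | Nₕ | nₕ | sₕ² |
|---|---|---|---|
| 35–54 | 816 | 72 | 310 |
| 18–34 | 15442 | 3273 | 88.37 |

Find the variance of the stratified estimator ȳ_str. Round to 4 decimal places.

0.0291

Var(ȳ_str) = Σₕ Wₕ²(1 − fₕ)sₕ²/nₕ with Wₕ = Nₕ/N, N = 16258.
35–54: Wₕ = 0.05019068; term = 0.05019068²·(1 − 0.08823529)·310/72 = 0.0098891293.
18–34: Wₕ = 0.94980932; term = 0.94980932²·(1 − 0.21195441)·88.37/3273 = 0.019194776.
Sum = 0.029083905.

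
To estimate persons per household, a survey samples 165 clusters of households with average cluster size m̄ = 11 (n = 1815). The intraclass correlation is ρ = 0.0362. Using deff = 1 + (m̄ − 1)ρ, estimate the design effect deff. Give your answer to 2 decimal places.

1.36

deff = 1 + (11 − 1)·0.0362 = 1 + 0.362 = 1.362.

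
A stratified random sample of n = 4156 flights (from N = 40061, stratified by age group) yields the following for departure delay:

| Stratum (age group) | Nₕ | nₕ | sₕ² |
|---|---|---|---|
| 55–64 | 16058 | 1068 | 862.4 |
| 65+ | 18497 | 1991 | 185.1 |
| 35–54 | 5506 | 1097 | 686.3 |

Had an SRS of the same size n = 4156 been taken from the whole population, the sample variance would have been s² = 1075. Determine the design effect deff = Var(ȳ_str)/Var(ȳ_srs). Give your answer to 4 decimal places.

Var(ȳ_str) = Σ Wₕ²(1−fₕ)sₕ²/nₕ with Wₕ = Nₕ/40061:
  55–64: (16058/40061)²·(1−1068/16058)·862.4/1068 = 0.12111195
  65+: (18497/40061)²·(1−1991/18497)·185.1/1991 = 0.017686208
  35–54: (5506/40061)²·(1−1097/5506)·686.3/1097 = 0.0094632455
  → Var(ȳ_str) = 0.1482614.
Var(ȳ_srs) = (1 − 4156/40061)·1075/4156 = 0.2318281.
deff = 0.1482614 / 0.2318281 = 0.6395.

0.6395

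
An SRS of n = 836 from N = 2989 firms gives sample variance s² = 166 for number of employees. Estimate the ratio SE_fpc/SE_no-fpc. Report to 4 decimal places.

0.8487

f = n/N = 836/2989 = 0.27969220.
SE_no-fpc = √(s²/n) = 0.44560587; SE_fpc = √((1−f)s²/n) = 0.37818993.
Ratio = √(1−f) = 0.84870949.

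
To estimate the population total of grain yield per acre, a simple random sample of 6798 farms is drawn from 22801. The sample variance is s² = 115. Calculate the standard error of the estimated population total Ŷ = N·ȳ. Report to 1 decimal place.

2484.5

Var(Ŷ) = N²·Var(ȳ) = N²·(1 − n/N)·s²/n.
f = 6798/22801 = 0.29814482; Var(ȳ) = 0.70185518·115/6798 = 0.011873102.
Var(Ŷ) = 22801² · 0.011873102 = 6.1726548 × 10^6.
SE(Ŷ) = √(6.1726548 × 10^6) = 2484.5.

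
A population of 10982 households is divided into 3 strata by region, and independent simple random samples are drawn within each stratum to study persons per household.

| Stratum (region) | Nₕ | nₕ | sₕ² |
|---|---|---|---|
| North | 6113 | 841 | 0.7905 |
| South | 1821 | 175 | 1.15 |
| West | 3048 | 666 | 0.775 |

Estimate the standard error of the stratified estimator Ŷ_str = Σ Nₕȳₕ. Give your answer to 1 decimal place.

241.7

Var(Ŷ_str) = Σₕ Nₕ²(1 − fₕ)sₕ²/nₕ.
North: 6113²·(1 − 841/6113)·0.7905/841 = 30292.539.
South: 1821²·(1 − 175/1821)·1.15/175 = 19696.977.
West: 3048²·(1 − 666/3048)·0.775/666 = 8448.5892.
Sum = 58438.105.
SE = √(58438.105) = 241.7.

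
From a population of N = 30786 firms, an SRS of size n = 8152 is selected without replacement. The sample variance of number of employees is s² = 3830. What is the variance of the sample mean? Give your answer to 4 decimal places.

0.3454

Under SRS without replacement, Var(ȳ) = (1 − f)·s²/n with f = n/N = 8152/30786 = 0.26479569.
Var(ȳ) = (1 − 0.26479569)·3830/8152 = 0.73520431·0.46982336 = 0.34541616.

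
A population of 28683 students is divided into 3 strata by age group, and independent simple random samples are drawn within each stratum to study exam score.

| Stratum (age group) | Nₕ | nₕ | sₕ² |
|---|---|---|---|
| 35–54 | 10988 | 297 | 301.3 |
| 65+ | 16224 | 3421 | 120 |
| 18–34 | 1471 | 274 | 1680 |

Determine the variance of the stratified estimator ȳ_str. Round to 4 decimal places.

Var(ȳ_str) = Σₕ Wₕ²(1 − fₕ)sₕ²/nₕ with Wₕ = Nₕ/N, N = 28683.
35–54: Wₕ = 0.38308406; term = 0.38308406²·(1 − 0.02702949)·301.3/297 = 0.14485401.
65+: Wₕ = 0.56563121; term = 0.56563121²·(1 − 0.21086045)·120/3421 = 0.0088562264.
18–34: Wₕ = 0.05128473; term = 0.05128473²·(1 − 0.18626785)·1680/274 = 0.013122494.
Sum = 0.16683273.

0.1668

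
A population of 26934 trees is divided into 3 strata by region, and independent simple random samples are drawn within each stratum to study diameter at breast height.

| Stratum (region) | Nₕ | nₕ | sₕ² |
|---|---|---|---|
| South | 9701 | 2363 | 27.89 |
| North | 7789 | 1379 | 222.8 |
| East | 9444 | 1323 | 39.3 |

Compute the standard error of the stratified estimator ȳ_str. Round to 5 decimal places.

Var(ȳ_str) = Σₕ Wₕ²(1 − fₕ)sₕ²/nₕ with Wₕ = Nₕ/N, N = 26934.
South: Wₕ = 0.36017673; term = 0.36017673²·(1 − 0.24358314)·27.89/2363 = 0.0011581833.
North: Wₕ = 0.28918839; term = 0.28918839²·(1 − 0.17704455)·222.8/1379 = 0.011119594.
East: Wₕ = 0.35063489; term = 0.35063489²·(1 − 0.14008895)·39.3/1323 = 0.0031404833.
Sum = 0.015418261.
SE = √(0.015418261) = 0.12417.

0.12417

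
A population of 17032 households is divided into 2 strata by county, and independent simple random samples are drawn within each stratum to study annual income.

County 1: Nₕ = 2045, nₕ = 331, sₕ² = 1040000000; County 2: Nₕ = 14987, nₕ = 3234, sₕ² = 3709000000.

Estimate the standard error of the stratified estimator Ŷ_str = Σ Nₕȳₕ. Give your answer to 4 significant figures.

Var(Ŷ_str) = Σₕ Nₕ²(1 − fₕ)sₕ²/nₕ.
County 1: 2045²·(1 − 331/2045)·1040000000/331 = 1.1013097 × 10^13.
County 2: 14987²·(1 − 3234/14987)·3709000000/3234 = 2.0201344 × 10^14.
Sum = 2.1302654 × 10^14.
SE = √(2.1302654 × 10^14) = 1.460 × 10^7.

1.460 × 10^7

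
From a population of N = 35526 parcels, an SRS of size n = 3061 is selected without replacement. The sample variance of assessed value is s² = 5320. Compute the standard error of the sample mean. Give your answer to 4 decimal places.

1.2603

Under SRS without replacement, Var(ȳ) = (1 − f)·s²/n with f = n/N = 3061/35526 = 0.08616225.
Var(ȳ) = (1 − 0.08616225)·5320/3061 = 0.91383775·1.7379941 = 1.5882446.
SE(ȳ) = √(1.5882446) = 1.2603.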